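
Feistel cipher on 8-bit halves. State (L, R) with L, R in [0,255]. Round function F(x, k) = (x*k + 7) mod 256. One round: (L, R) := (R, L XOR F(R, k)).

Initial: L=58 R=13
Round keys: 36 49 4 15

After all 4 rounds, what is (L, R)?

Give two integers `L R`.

Round 1 (k=36): L=13 R=225
Round 2 (k=49): L=225 R=21
Round 3 (k=4): L=21 R=186
Round 4 (k=15): L=186 R=248

Answer: 186 248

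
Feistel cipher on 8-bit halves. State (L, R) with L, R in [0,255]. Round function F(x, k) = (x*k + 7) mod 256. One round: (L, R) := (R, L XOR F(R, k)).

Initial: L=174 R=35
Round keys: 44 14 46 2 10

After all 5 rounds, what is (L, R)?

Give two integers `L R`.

Round 1 (k=44): L=35 R=165
Round 2 (k=14): L=165 R=46
Round 3 (k=46): L=46 R=238
Round 4 (k=2): L=238 R=205
Round 5 (k=10): L=205 R=231

Answer: 205 231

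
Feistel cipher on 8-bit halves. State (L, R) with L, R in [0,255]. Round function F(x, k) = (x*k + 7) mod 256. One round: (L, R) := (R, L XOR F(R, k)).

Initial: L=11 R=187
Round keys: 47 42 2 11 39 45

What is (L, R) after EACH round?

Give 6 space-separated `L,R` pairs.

Answer: 187,87 87,246 246,164 164,229 229,78 78,88

Derivation:
Round 1 (k=47): L=187 R=87
Round 2 (k=42): L=87 R=246
Round 3 (k=2): L=246 R=164
Round 4 (k=11): L=164 R=229
Round 5 (k=39): L=229 R=78
Round 6 (k=45): L=78 R=88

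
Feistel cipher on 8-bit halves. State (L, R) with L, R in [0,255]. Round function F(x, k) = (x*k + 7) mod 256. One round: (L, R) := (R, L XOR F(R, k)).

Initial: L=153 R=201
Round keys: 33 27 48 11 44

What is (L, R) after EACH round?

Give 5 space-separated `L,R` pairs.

Round 1 (k=33): L=201 R=105
Round 2 (k=27): L=105 R=211
Round 3 (k=48): L=211 R=254
Round 4 (k=11): L=254 R=34
Round 5 (k=44): L=34 R=33

Answer: 201,105 105,211 211,254 254,34 34,33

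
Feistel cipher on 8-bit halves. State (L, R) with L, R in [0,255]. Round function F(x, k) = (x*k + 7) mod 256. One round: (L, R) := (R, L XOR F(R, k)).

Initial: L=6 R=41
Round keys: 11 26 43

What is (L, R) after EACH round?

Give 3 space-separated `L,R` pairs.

Round 1 (k=11): L=41 R=204
Round 2 (k=26): L=204 R=150
Round 3 (k=43): L=150 R=245

Answer: 41,204 204,150 150,245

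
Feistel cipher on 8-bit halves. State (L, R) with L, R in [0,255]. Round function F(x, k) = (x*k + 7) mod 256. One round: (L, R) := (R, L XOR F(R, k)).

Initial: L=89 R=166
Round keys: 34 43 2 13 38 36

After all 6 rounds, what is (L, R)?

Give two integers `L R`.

Answer: 106 254

Derivation:
Round 1 (k=34): L=166 R=74
Round 2 (k=43): L=74 R=211
Round 3 (k=2): L=211 R=231
Round 4 (k=13): L=231 R=17
Round 5 (k=38): L=17 R=106
Round 6 (k=36): L=106 R=254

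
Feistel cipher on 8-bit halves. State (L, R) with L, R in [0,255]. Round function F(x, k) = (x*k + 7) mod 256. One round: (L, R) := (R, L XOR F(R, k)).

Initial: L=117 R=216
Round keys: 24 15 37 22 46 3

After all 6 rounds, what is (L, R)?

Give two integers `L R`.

Round 1 (k=24): L=216 R=50
Round 2 (k=15): L=50 R=45
Round 3 (k=37): L=45 R=186
Round 4 (k=22): L=186 R=46
Round 5 (k=46): L=46 R=241
Round 6 (k=3): L=241 R=244

Answer: 241 244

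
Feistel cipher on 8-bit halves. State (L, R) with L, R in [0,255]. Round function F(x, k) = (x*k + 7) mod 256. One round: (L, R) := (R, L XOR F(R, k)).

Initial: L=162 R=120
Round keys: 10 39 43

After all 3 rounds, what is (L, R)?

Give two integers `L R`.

Answer: 66 8

Derivation:
Round 1 (k=10): L=120 R=21
Round 2 (k=39): L=21 R=66
Round 3 (k=43): L=66 R=8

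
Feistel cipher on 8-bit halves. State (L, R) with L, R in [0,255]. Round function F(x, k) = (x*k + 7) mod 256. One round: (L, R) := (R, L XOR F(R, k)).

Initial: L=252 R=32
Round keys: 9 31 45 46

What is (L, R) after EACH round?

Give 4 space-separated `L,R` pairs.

Answer: 32,219 219,172 172,152 152,251

Derivation:
Round 1 (k=9): L=32 R=219
Round 2 (k=31): L=219 R=172
Round 3 (k=45): L=172 R=152
Round 4 (k=46): L=152 R=251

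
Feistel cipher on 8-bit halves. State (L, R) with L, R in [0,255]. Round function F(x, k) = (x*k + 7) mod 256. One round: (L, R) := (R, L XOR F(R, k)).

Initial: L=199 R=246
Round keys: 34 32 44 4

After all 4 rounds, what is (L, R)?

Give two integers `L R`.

Round 1 (k=34): L=246 R=116
Round 2 (k=32): L=116 R=113
Round 3 (k=44): L=113 R=7
Round 4 (k=4): L=7 R=82

Answer: 7 82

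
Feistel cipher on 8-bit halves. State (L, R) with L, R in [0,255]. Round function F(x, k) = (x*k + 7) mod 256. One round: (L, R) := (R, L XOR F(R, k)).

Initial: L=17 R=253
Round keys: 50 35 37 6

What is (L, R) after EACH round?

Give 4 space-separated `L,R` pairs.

Answer: 253,96 96,218 218,233 233,167

Derivation:
Round 1 (k=50): L=253 R=96
Round 2 (k=35): L=96 R=218
Round 3 (k=37): L=218 R=233
Round 4 (k=6): L=233 R=167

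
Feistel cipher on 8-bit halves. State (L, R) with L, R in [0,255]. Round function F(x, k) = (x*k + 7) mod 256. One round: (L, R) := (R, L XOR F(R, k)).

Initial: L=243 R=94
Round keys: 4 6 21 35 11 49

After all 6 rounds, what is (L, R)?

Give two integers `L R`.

Round 1 (k=4): L=94 R=140
Round 2 (k=6): L=140 R=17
Round 3 (k=21): L=17 R=224
Round 4 (k=35): L=224 R=182
Round 5 (k=11): L=182 R=57
Round 6 (k=49): L=57 R=70

Answer: 57 70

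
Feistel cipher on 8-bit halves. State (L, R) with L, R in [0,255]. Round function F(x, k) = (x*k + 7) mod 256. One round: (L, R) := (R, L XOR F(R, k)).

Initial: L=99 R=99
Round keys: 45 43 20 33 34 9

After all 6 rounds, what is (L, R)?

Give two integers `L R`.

Answer: 209 88

Derivation:
Round 1 (k=45): L=99 R=13
Round 2 (k=43): L=13 R=85
Round 3 (k=20): L=85 R=166
Round 4 (k=33): L=166 R=56
Round 5 (k=34): L=56 R=209
Round 6 (k=9): L=209 R=88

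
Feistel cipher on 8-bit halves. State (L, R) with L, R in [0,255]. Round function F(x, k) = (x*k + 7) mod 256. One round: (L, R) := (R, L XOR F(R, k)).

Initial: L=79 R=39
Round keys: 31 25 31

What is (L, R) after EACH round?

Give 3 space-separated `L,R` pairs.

Round 1 (k=31): L=39 R=143
Round 2 (k=25): L=143 R=217
Round 3 (k=31): L=217 R=193

Answer: 39,143 143,217 217,193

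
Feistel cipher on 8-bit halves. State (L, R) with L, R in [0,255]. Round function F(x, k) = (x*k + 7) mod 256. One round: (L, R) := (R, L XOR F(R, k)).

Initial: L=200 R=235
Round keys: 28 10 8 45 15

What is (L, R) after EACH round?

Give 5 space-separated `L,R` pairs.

Answer: 235,115 115,110 110,4 4,213 213,134

Derivation:
Round 1 (k=28): L=235 R=115
Round 2 (k=10): L=115 R=110
Round 3 (k=8): L=110 R=4
Round 4 (k=45): L=4 R=213
Round 5 (k=15): L=213 R=134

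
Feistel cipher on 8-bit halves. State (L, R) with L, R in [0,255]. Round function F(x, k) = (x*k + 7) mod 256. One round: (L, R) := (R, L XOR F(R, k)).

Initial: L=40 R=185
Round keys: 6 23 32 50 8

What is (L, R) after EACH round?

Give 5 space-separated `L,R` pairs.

Answer: 185,117 117,51 51,18 18,184 184,213

Derivation:
Round 1 (k=6): L=185 R=117
Round 2 (k=23): L=117 R=51
Round 3 (k=32): L=51 R=18
Round 4 (k=50): L=18 R=184
Round 5 (k=8): L=184 R=213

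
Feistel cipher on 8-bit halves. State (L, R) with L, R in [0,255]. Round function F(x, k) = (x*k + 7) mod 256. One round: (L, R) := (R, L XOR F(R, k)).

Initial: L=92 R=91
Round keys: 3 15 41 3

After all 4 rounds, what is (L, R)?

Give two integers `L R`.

Round 1 (k=3): L=91 R=68
Round 2 (k=15): L=68 R=88
Round 3 (k=41): L=88 R=91
Round 4 (k=3): L=91 R=64

Answer: 91 64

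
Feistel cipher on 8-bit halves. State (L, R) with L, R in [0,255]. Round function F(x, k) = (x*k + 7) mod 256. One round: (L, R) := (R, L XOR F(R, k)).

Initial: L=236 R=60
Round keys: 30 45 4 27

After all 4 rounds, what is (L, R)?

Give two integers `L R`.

Answer: 172 249

Derivation:
Round 1 (k=30): L=60 R=227
Round 2 (k=45): L=227 R=210
Round 3 (k=4): L=210 R=172
Round 4 (k=27): L=172 R=249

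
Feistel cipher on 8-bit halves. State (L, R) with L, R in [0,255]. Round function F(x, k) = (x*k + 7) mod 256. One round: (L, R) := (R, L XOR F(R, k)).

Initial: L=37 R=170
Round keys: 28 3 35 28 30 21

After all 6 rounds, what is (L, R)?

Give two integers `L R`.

Answer: 25 68

Derivation:
Round 1 (k=28): L=170 R=186
Round 2 (k=3): L=186 R=159
Round 3 (k=35): L=159 R=126
Round 4 (k=28): L=126 R=80
Round 5 (k=30): L=80 R=25
Round 6 (k=21): L=25 R=68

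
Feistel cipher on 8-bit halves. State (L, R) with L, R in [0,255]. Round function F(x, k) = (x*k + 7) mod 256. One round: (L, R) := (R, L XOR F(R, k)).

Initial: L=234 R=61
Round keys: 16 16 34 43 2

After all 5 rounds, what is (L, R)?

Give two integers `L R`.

Round 1 (k=16): L=61 R=61
Round 2 (k=16): L=61 R=234
Round 3 (k=34): L=234 R=38
Round 4 (k=43): L=38 R=131
Round 5 (k=2): L=131 R=43

Answer: 131 43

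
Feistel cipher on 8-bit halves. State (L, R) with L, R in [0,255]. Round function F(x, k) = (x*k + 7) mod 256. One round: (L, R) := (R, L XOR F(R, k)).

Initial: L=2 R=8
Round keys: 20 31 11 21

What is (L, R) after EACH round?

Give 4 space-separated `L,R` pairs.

Round 1 (k=20): L=8 R=165
Round 2 (k=31): L=165 R=10
Round 3 (k=11): L=10 R=208
Round 4 (k=21): L=208 R=29

Answer: 8,165 165,10 10,208 208,29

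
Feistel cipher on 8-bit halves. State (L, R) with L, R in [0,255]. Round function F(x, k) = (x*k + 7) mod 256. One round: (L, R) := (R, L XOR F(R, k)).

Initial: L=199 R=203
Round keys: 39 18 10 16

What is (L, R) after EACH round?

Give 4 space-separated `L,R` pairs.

Round 1 (k=39): L=203 R=51
Round 2 (k=18): L=51 R=86
Round 3 (k=10): L=86 R=80
Round 4 (k=16): L=80 R=81

Answer: 203,51 51,86 86,80 80,81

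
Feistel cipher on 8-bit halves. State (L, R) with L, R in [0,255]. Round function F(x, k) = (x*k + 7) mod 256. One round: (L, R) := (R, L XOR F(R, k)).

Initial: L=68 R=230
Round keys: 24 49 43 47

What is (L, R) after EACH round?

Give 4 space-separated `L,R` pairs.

Answer: 230,211 211,140 140,88 88,163

Derivation:
Round 1 (k=24): L=230 R=211
Round 2 (k=49): L=211 R=140
Round 3 (k=43): L=140 R=88
Round 4 (k=47): L=88 R=163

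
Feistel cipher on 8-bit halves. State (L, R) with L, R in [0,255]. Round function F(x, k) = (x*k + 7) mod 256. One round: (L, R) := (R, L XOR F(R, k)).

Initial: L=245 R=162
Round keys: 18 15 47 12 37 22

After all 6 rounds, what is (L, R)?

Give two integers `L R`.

Answer: 185 89

Derivation:
Round 1 (k=18): L=162 R=158
Round 2 (k=15): L=158 R=235
Round 3 (k=47): L=235 R=178
Round 4 (k=12): L=178 R=180
Round 5 (k=37): L=180 R=185
Round 6 (k=22): L=185 R=89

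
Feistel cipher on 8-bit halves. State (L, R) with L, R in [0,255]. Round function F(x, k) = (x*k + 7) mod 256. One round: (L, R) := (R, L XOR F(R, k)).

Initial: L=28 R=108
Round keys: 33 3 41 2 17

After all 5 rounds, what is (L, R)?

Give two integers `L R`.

Answer: 159 6

Derivation:
Round 1 (k=33): L=108 R=239
Round 2 (k=3): L=239 R=184
Round 3 (k=41): L=184 R=144
Round 4 (k=2): L=144 R=159
Round 5 (k=17): L=159 R=6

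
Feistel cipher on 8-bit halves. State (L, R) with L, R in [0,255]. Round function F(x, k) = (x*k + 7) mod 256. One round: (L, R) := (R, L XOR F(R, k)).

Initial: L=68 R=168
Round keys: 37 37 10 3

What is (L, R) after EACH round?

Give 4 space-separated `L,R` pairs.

Round 1 (k=37): L=168 R=11
Round 2 (k=37): L=11 R=54
Round 3 (k=10): L=54 R=40
Round 4 (k=3): L=40 R=73

Answer: 168,11 11,54 54,40 40,73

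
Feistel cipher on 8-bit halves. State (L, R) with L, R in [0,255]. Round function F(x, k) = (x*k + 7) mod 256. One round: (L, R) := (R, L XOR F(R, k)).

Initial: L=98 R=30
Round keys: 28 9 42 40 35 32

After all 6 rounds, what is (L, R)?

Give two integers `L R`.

Answer: 240 242

Derivation:
Round 1 (k=28): L=30 R=45
Round 2 (k=9): L=45 R=130
Round 3 (k=42): L=130 R=118
Round 4 (k=40): L=118 R=245
Round 5 (k=35): L=245 R=240
Round 6 (k=32): L=240 R=242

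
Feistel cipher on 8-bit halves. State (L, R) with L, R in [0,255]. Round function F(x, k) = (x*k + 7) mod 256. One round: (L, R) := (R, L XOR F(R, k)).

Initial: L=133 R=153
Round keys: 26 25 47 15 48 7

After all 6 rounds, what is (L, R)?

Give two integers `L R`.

Answer: 214 133

Derivation:
Round 1 (k=26): L=153 R=20
Round 2 (k=25): L=20 R=98
Round 3 (k=47): L=98 R=17
Round 4 (k=15): L=17 R=100
Round 5 (k=48): L=100 R=214
Round 6 (k=7): L=214 R=133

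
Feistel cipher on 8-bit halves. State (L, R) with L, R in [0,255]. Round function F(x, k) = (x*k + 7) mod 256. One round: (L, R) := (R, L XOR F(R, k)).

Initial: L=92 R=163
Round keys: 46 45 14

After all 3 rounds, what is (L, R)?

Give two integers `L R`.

Round 1 (k=46): L=163 R=13
Round 2 (k=45): L=13 R=243
Round 3 (k=14): L=243 R=92

Answer: 243 92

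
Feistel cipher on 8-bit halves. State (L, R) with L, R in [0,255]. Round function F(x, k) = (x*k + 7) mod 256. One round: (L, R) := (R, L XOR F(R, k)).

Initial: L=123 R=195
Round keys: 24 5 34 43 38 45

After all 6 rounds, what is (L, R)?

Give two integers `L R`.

Answer: 100 59

Derivation:
Round 1 (k=24): L=195 R=52
Round 2 (k=5): L=52 R=200
Round 3 (k=34): L=200 R=163
Round 4 (k=43): L=163 R=160
Round 5 (k=38): L=160 R=100
Round 6 (k=45): L=100 R=59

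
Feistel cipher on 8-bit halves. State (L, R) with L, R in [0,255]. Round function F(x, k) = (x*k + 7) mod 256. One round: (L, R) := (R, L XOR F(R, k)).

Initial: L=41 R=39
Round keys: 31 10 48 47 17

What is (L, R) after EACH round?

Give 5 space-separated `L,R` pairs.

Answer: 39,233 233,6 6,206 206,223 223,24

Derivation:
Round 1 (k=31): L=39 R=233
Round 2 (k=10): L=233 R=6
Round 3 (k=48): L=6 R=206
Round 4 (k=47): L=206 R=223
Round 5 (k=17): L=223 R=24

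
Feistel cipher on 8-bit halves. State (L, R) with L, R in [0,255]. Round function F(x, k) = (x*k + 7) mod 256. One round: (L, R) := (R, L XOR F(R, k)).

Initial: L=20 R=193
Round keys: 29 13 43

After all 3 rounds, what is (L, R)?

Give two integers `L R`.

Round 1 (k=29): L=193 R=240
Round 2 (k=13): L=240 R=246
Round 3 (k=43): L=246 R=169

Answer: 246 169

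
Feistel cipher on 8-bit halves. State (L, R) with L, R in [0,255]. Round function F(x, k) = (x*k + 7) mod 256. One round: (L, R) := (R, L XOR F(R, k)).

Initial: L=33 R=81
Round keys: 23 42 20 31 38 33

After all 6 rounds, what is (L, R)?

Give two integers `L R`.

Answer: 97 11

Derivation:
Round 1 (k=23): L=81 R=111
Round 2 (k=42): L=111 R=108
Round 3 (k=20): L=108 R=24
Round 4 (k=31): L=24 R=131
Round 5 (k=38): L=131 R=97
Round 6 (k=33): L=97 R=11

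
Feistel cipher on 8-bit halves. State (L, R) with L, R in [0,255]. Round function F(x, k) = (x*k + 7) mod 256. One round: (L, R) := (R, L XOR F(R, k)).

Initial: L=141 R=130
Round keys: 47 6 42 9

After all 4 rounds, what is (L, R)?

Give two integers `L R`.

Answer: 81 21

Derivation:
Round 1 (k=47): L=130 R=104
Round 2 (k=6): L=104 R=245
Round 3 (k=42): L=245 R=81
Round 4 (k=9): L=81 R=21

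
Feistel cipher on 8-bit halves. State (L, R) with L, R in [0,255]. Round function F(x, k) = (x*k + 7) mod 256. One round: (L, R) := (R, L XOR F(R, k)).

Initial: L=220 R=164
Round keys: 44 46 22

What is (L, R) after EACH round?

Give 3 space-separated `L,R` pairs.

Round 1 (k=44): L=164 R=235
Round 2 (k=46): L=235 R=229
Round 3 (k=22): L=229 R=94

Answer: 164,235 235,229 229,94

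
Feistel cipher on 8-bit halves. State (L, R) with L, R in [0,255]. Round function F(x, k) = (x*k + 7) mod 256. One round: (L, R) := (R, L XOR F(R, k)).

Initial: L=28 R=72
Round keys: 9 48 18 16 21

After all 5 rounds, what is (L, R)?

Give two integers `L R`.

Round 1 (k=9): L=72 R=147
Round 2 (k=48): L=147 R=223
Round 3 (k=18): L=223 R=38
Round 4 (k=16): L=38 R=184
Round 5 (k=21): L=184 R=57

Answer: 184 57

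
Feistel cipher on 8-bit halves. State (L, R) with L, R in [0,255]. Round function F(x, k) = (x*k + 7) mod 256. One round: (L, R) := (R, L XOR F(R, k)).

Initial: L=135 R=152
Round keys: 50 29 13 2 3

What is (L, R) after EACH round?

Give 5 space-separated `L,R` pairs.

Round 1 (k=50): L=152 R=48
Round 2 (k=29): L=48 R=239
Round 3 (k=13): L=239 R=26
Round 4 (k=2): L=26 R=212
Round 5 (k=3): L=212 R=153

Answer: 152,48 48,239 239,26 26,212 212,153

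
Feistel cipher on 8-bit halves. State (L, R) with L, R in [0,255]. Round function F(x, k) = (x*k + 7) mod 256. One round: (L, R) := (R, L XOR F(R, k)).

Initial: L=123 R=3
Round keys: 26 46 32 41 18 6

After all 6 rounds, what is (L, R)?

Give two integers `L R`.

Answer: 142 139

Derivation:
Round 1 (k=26): L=3 R=46
Round 2 (k=46): L=46 R=72
Round 3 (k=32): L=72 R=41
Round 4 (k=41): L=41 R=208
Round 5 (k=18): L=208 R=142
Round 6 (k=6): L=142 R=139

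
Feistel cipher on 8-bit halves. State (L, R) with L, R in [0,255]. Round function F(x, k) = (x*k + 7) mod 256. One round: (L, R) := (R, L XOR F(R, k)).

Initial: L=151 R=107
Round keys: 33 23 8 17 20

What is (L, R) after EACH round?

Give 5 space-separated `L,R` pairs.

Answer: 107,69 69,81 81,202 202,32 32,77

Derivation:
Round 1 (k=33): L=107 R=69
Round 2 (k=23): L=69 R=81
Round 3 (k=8): L=81 R=202
Round 4 (k=17): L=202 R=32
Round 5 (k=20): L=32 R=77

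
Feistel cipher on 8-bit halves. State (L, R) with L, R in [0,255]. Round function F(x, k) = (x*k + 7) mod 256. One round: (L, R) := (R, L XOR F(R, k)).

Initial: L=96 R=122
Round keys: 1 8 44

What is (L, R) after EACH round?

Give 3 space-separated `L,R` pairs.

Round 1 (k=1): L=122 R=225
Round 2 (k=8): L=225 R=117
Round 3 (k=44): L=117 R=194

Answer: 122,225 225,117 117,194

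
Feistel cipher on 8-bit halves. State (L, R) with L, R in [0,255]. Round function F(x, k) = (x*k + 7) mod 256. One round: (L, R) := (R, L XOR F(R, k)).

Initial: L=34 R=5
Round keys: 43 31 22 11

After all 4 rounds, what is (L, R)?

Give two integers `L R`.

Round 1 (k=43): L=5 R=252
Round 2 (k=31): L=252 R=142
Round 3 (k=22): L=142 R=199
Round 4 (k=11): L=199 R=26

Answer: 199 26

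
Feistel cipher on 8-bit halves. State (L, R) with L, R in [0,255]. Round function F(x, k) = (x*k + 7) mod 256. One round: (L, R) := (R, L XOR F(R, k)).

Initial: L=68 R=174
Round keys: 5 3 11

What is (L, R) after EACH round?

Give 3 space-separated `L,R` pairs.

Answer: 174,41 41,44 44,194

Derivation:
Round 1 (k=5): L=174 R=41
Round 2 (k=3): L=41 R=44
Round 3 (k=11): L=44 R=194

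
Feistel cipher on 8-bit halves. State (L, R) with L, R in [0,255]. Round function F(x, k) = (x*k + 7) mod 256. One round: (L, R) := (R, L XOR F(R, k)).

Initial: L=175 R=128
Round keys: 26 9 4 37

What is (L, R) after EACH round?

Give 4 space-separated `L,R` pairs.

Answer: 128,168 168,111 111,107 107,17

Derivation:
Round 1 (k=26): L=128 R=168
Round 2 (k=9): L=168 R=111
Round 3 (k=4): L=111 R=107
Round 4 (k=37): L=107 R=17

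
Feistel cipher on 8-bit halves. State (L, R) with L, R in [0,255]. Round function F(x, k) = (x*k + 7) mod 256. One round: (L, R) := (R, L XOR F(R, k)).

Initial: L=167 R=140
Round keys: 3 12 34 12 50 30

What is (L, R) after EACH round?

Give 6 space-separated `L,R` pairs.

Round 1 (k=3): L=140 R=12
Round 2 (k=12): L=12 R=27
Round 3 (k=34): L=27 R=145
Round 4 (k=12): L=145 R=200
Round 5 (k=50): L=200 R=134
Round 6 (k=30): L=134 R=115

Answer: 140,12 12,27 27,145 145,200 200,134 134,115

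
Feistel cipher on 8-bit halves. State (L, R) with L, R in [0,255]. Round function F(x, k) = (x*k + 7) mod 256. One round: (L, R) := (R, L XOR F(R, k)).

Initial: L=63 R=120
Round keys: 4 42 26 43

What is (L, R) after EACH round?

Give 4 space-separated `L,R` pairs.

Round 1 (k=4): L=120 R=216
Round 2 (k=42): L=216 R=15
Round 3 (k=26): L=15 R=85
Round 4 (k=43): L=85 R=65

Answer: 120,216 216,15 15,85 85,65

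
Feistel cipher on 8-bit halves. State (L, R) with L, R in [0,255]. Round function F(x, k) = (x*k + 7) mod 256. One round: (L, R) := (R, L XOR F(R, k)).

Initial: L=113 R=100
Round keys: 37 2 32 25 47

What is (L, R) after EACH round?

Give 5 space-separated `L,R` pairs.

Answer: 100,10 10,127 127,237 237,83 83,169

Derivation:
Round 1 (k=37): L=100 R=10
Round 2 (k=2): L=10 R=127
Round 3 (k=32): L=127 R=237
Round 4 (k=25): L=237 R=83
Round 5 (k=47): L=83 R=169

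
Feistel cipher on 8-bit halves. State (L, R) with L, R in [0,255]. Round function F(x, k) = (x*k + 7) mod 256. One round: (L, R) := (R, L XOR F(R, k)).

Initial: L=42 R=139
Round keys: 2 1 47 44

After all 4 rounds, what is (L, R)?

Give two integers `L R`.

Round 1 (k=2): L=139 R=55
Round 2 (k=1): L=55 R=181
Round 3 (k=47): L=181 R=117
Round 4 (k=44): L=117 R=150

Answer: 117 150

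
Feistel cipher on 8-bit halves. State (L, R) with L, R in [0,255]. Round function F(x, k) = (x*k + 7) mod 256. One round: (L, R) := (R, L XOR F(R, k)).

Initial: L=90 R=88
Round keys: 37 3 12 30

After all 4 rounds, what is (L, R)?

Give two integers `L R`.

Round 1 (k=37): L=88 R=229
Round 2 (k=3): L=229 R=238
Round 3 (k=12): L=238 R=202
Round 4 (k=30): L=202 R=93

Answer: 202 93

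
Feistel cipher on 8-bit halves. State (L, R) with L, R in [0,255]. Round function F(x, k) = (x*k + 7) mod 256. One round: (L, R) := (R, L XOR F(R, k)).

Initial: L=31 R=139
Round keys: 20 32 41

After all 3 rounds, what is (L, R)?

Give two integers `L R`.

Round 1 (k=20): L=139 R=252
Round 2 (k=32): L=252 R=12
Round 3 (k=41): L=12 R=15

Answer: 12 15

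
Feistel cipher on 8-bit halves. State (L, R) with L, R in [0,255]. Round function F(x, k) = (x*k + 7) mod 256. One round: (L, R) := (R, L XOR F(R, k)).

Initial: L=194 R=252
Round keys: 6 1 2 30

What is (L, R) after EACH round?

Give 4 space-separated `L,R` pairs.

Answer: 252,45 45,200 200,186 186,27

Derivation:
Round 1 (k=6): L=252 R=45
Round 2 (k=1): L=45 R=200
Round 3 (k=2): L=200 R=186
Round 4 (k=30): L=186 R=27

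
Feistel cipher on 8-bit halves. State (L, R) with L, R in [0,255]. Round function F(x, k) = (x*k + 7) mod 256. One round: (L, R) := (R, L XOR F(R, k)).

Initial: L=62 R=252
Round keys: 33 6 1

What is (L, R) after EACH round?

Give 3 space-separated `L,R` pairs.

Answer: 252,189 189,137 137,45

Derivation:
Round 1 (k=33): L=252 R=189
Round 2 (k=6): L=189 R=137
Round 3 (k=1): L=137 R=45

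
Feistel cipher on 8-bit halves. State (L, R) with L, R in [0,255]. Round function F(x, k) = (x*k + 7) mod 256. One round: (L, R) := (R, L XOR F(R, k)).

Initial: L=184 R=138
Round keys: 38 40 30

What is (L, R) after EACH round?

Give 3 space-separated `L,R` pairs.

Answer: 138,59 59,181 181,6

Derivation:
Round 1 (k=38): L=138 R=59
Round 2 (k=40): L=59 R=181
Round 3 (k=30): L=181 R=6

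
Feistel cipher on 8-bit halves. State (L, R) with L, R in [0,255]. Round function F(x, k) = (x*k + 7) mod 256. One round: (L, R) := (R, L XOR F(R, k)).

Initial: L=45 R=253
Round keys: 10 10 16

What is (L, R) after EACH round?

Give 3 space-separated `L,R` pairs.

Answer: 253,196 196,82 82,227

Derivation:
Round 1 (k=10): L=253 R=196
Round 2 (k=10): L=196 R=82
Round 3 (k=16): L=82 R=227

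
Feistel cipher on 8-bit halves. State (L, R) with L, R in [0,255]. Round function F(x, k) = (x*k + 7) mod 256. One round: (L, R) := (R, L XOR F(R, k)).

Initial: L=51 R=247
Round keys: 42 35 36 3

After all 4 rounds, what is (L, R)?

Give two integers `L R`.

Answer: 33 156

Derivation:
Round 1 (k=42): L=247 R=190
Round 2 (k=35): L=190 R=246
Round 3 (k=36): L=246 R=33
Round 4 (k=3): L=33 R=156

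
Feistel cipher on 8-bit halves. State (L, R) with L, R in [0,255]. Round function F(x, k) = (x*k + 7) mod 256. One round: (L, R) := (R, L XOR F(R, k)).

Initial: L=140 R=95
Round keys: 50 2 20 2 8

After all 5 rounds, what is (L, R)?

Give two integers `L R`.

Answer: 181 73

Derivation:
Round 1 (k=50): L=95 R=25
Round 2 (k=2): L=25 R=102
Round 3 (k=20): L=102 R=230
Round 4 (k=2): L=230 R=181
Round 5 (k=8): L=181 R=73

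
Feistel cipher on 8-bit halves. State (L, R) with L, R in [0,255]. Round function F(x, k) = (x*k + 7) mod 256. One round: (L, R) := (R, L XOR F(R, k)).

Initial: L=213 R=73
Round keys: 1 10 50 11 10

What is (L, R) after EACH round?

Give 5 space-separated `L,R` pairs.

Round 1 (k=1): L=73 R=133
Round 2 (k=10): L=133 R=112
Round 3 (k=50): L=112 R=98
Round 4 (k=11): L=98 R=77
Round 5 (k=10): L=77 R=107

Answer: 73,133 133,112 112,98 98,77 77,107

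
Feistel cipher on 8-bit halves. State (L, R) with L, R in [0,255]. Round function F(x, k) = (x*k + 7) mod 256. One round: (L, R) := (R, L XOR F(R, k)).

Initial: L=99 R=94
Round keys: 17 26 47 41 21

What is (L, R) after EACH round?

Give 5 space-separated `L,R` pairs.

Round 1 (k=17): L=94 R=38
Round 2 (k=26): L=38 R=189
Round 3 (k=47): L=189 R=156
Round 4 (k=41): L=156 R=190
Round 5 (k=21): L=190 R=1

Answer: 94,38 38,189 189,156 156,190 190,1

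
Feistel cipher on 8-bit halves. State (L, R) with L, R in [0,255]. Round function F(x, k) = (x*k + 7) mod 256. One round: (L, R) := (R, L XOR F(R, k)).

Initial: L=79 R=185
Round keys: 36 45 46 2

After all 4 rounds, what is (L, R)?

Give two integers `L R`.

Answer: 167 23

Derivation:
Round 1 (k=36): L=185 R=68
Round 2 (k=45): L=68 R=66
Round 3 (k=46): L=66 R=167
Round 4 (k=2): L=167 R=23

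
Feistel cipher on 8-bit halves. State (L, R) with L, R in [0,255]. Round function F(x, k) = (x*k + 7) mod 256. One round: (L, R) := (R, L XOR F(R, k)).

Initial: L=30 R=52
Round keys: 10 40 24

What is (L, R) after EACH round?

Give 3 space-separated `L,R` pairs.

Round 1 (k=10): L=52 R=17
Round 2 (k=40): L=17 R=155
Round 3 (k=24): L=155 R=158

Answer: 52,17 17,155 155,158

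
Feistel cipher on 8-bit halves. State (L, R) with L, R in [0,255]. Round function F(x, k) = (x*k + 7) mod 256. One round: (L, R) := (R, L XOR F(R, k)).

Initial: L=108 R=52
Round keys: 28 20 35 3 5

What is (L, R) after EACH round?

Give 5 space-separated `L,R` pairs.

Round 1 (k=28): L=52 R=219
Round 2 (k=20): L=219 R=23
Round 3 (k=35): L=23 R=247
Round 4 (k=3): L=247 R=251
Round 5 (k=5): L=251 R=25

Answer: 52,219 219,23 23,247 247,251 251,25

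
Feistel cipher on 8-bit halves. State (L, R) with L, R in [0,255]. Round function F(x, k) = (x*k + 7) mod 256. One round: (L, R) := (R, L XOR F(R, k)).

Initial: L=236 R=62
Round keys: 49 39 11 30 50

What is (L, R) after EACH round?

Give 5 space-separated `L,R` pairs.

Round 1 (k=49): L=62 R=9
Round 2 (k=39): L=9 R=88
Round 3 (k=11): L=88 R=198
Round 4 (k=30): L=198 R=99
Round 5 (k=50): L=99 R=155

Answer: 62,9 9,88 88,198 198,99 99,155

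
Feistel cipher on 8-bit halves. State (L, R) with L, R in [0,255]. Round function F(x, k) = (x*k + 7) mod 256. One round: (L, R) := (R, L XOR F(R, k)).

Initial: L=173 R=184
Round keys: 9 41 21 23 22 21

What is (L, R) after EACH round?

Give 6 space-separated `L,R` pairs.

Answer: 184,210 210,17 17,190 190,8 8,9 9,204

Derivation:
Round 1 (k=9): L=184 R=210
Round 2 (k=41): L=210 R=17
Round 3 (k=21): L=17 R=190
Round 4 (k=23): L=190 R=8
Round 5 (k=22): L=8 R=9
Round 6 (k=21): L=9 R=204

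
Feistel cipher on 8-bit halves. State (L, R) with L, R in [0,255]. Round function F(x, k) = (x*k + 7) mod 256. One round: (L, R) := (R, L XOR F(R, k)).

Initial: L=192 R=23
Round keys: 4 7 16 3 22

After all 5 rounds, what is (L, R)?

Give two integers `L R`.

Round 1 (k=4): L=23 R=163
Round 2 (k=7): L=163 R=107
Round 3 (k=16): L=107 R=20
Round 4 (k=3): L=20 R=40
Round 5 (k=22): L=40 R=99

Answer: 40 99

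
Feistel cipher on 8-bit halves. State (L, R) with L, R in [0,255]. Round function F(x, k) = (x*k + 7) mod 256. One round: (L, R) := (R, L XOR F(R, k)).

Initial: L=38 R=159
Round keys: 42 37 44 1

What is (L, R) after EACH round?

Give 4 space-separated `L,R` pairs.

Round 1 (k=42): L=159 R=59
Round 2 (k=37): L=59 R=17
Round 3 (k=44): L=17 R=200
Round 4 (k=1): L=200 R=222

Answer: 159,59 59,17 17,200 200,222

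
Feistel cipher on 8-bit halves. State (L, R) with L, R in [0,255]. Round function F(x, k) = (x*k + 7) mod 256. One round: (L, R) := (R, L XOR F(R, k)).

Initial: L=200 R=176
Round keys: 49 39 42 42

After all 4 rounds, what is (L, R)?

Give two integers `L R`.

Round 1 (k=49): L=176 R=127
Round 2 (k=39): L=127 R=208
Round 3 (k=42): L=208 R=88
Round 4 (k=42): L=88 R=167

Answer: 88 167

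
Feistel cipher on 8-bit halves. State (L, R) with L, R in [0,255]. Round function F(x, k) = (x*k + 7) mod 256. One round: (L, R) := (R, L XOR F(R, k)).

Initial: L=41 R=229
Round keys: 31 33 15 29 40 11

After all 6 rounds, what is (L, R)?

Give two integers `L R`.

Answer: 132 226

Derivation:
Round 1 (k=31): L=229 R=235
Round 2 (k=33): L=235 R=183
Round 3 (k=15): L=183 R=43
Round 4 (k=29): L=43 R=81
Round 5 (k=40): L=81 R=132
Round 6 (k=11): L=132 R=226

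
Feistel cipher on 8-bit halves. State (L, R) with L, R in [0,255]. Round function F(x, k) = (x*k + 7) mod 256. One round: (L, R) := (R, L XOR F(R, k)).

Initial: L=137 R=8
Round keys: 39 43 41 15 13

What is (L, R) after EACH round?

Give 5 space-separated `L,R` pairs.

Answer: 8,182 182,145 145,246 246,224 224,145

Derivation:
Round 1 (k=39): L=8 R=182
Round 2 (k=43): L=182 R=145
Round 3 (k=41): L=145 R=246
Round 4 (k=15): L=246 R=224
Round 5 (k=13): L=224 R=145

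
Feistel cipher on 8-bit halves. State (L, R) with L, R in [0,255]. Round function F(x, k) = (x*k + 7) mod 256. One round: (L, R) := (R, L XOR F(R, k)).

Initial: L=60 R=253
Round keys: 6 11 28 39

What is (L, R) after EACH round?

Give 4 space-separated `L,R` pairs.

Answer: 253,201 201,87 87,66 66,66

Derivation:
Round 1 (k=6): L=253 R=201
Round 2 (k=11): L=201 R=87
Round 3 (k=28): L=87 R=66
Round 4 (k=39): L=66 R=66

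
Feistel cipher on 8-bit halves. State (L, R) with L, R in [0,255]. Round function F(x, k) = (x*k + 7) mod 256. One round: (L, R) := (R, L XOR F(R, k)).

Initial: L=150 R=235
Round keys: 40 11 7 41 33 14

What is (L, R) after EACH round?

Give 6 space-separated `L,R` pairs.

Answer: 235,41 41,33 33,199 199,199 199,105 105,2

Derivation:
Round 1 (k=40): L=235 R=41
Round 2 (k=11): L=41 R=33
Round 3 (k=7): L=33 R=199
Round 4 (k=41): L=199 R=199
Round 5 (k=33): L=199 R=105
Round 6 (k=14): L=105 R=2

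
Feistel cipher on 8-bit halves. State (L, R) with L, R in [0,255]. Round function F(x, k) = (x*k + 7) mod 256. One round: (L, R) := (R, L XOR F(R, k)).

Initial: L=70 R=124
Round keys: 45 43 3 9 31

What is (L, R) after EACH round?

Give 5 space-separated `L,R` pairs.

Answer: 124,149 149,114 114,200 200,125 125,226

Derivation:
Round 1 (k=45): L=124 R=149
Round 2 (k=43): L=149 R=114
Round 3 (k=3): L=114 R=200
Round 4 (k=9): L=200 R=125
Round 5 (k=31): L=125 R=226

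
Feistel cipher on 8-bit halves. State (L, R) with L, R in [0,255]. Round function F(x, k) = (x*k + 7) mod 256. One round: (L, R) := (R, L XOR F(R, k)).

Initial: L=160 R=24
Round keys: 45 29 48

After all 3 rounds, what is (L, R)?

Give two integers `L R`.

Answer: 18 248

Derivation:
Round 1 (k=45): L=24 R=159
Round 2 (k=29): L=159 R=18
Round 3 (k=48): L=18 R=248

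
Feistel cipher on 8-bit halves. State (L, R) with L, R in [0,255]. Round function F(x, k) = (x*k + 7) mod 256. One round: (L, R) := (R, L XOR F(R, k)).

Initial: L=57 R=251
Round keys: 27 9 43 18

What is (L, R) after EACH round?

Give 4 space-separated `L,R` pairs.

Round 1 (k=27): L=251 R=185
Round 2 (k=9): L=185 R=115
Round 3 (k=43): L=115 R=225
Round 4 (k=18): L=225 R=170

Answer: 251,185 185,115 115,225 225,170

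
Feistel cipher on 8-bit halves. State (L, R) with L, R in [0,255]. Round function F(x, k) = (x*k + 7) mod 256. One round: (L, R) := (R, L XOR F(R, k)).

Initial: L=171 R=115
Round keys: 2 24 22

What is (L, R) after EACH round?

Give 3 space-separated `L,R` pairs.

Round 1 (k=2): L=115 R=70
Round 2 (k=24): L=70 R=228
Round 3 (k=22): L=228 R=217

Answer: 115,70 70,228 228,217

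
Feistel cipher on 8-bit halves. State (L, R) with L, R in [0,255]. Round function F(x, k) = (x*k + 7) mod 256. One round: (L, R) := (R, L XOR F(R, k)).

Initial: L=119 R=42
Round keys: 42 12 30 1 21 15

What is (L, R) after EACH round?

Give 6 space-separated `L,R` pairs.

Round 1 (k=42): L=42 R=156
Round 2 (k=12): L=156 R=125
Round 3 (k=30): L=125 R=49
Round 4 (k=1): L=49 R=69
Round 5 (k=21): L=69 R=129
Round 6 (k=15): L=129 R=211

Answer: 42,156 156,125 125,49 49,69 69,129 129,211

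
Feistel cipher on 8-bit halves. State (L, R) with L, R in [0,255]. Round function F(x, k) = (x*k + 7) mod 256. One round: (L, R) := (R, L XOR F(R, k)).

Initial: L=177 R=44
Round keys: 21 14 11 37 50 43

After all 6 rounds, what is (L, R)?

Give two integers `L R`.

Answer: 85 60

Derivation:
Round 1 (k=21): L=44 R=18
Round 2 (k=14): L=18 R=47
Round 3 (k=11): L=47 R=30
Round 4 (k=37): L=30 R=114
Round 5 (k=50): L=114 R=85
Round 6 (k=43): L=85 R=60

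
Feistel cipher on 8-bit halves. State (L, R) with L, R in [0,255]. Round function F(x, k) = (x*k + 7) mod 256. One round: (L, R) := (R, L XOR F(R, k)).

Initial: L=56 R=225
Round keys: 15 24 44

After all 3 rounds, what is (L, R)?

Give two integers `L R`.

Round 1 (k=15): L=225 R=14
Round 2 (k=24): L=14 R=182
Round 3 (k=44): L=182 R=65

Answer: 182 65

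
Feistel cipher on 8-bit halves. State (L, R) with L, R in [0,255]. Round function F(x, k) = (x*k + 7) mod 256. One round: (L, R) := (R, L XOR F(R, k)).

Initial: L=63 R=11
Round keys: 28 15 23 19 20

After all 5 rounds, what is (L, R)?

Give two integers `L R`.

Answer: 96 252

Derivation:
Round 1 (k=28): L=11 R=4
Round 2 (k=15): L=4 R=72
Round 3 (k=23): L=72 R=123
Round 4 (k=19): L=123 R=96
Round 5 (k=20): L=96 R=252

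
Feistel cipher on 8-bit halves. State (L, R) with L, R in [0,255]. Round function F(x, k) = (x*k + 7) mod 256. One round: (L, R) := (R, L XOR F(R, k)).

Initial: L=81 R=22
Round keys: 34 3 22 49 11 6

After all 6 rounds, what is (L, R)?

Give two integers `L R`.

Answer: 113 4

Derivation:
Round 1 (k=34): L=22 R=162
Round 2 (k=3): L=162 R=251
Round 3 (k=22): L=251 R=59
Round 4 (k=49): L=59 R=169
Round 5 (k=11): L=169 R=113
Round 6 (k=6): L=113 R=4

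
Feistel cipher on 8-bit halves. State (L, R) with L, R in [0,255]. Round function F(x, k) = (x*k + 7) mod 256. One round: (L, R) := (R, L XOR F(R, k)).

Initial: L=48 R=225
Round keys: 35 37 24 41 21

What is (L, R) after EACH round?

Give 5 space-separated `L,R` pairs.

Answer: 225,250 250,200 200,61 61,4 4,102

Derivation:
Round 1 (k=35): L=225 R=250
Round 2 (k=37): L=250 R=200
Round 3 (k=24): L=200 R=61
Round 4 (k=41): L=61 R=4
Round 5 (k=21): L=4 R=102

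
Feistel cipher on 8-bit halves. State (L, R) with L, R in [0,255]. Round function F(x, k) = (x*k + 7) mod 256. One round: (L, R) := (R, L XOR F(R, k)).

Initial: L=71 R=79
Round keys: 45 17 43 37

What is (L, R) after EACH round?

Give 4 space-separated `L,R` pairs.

Answer: 79,173 173,203 203,141 141,163

Derivation:
Round 1 (k=45): L=79 R=173
Round 2 (k=17): L=173 R=203
Round 3 (k=43): L=203 R=141
Round 4 (k=37): L=141 R=163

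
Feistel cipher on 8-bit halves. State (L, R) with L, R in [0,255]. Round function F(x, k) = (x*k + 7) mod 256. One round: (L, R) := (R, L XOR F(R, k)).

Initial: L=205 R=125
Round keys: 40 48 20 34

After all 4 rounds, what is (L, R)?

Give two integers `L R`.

Round 1 (k=40): L=125 R=66
Round 2 (k=48): L=66 R=26
Round 3 (k=20): L=26 R=77
Round 4 (k=34): L=77 R=91

Answer: 77 91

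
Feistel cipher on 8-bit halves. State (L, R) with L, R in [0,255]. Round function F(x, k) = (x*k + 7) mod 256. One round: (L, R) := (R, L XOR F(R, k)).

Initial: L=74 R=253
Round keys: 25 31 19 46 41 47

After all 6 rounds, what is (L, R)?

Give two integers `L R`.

Round 1 (k=25): L=253 R=246
Round 2 (k=31): L=246 R=44
Round 3 (k=19): L=44 R=189
Round 4 (k=46): L=189 R=209
Round 5 (k=41): L=209 R=61
Round 6 (k=47): L=61 R=235

Answer: 61 235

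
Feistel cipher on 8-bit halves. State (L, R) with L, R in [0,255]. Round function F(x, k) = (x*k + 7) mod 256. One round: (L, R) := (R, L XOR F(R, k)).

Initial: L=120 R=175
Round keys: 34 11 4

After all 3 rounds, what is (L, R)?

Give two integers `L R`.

Round 1 (k=34): L=175 R=61
Round 2 (k=11): L=61 R=9
Round 3 (k=4): L=9 R=22

Answer: 9 22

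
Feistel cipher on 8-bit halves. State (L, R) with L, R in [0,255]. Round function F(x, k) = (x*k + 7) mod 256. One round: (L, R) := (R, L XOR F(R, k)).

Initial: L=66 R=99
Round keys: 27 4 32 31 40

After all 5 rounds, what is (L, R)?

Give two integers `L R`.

Round 1 (k=27): L=99 R=58
Round 2 (k=4): L=58 R=140
Round 3 (k=32): L=140 R=189
Round 4 (k=31): L=189 R=102
Round 5 (k=40): L=102 R=74

Answer: 102 74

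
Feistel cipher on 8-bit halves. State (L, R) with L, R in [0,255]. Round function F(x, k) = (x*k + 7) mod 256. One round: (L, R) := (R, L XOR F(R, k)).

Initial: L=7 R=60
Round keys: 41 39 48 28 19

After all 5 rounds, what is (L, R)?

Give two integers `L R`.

Answer: 164 64

Derivation:
Round 1 (k=41): L=60 R=164
Round 2 (k=39): L=164 R=63
Round 3 (k=48): L=63 R=115
Round 4 (k=28): L=115 R=164
Round 5 (k=19): L=164 R=64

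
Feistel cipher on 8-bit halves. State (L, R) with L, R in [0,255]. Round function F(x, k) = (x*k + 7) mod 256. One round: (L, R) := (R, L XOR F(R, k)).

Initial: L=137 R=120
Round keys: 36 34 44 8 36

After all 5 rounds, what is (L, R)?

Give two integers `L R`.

Round 1 (k=36): L=120 R=110
Round 2 (k=34): L=110 R=219
Round 3 (k=44): L=219 R=197
Round 4 (k=8): L=197 R=244
Round 5 (k=36): L=244 R=146

Answer: 244 146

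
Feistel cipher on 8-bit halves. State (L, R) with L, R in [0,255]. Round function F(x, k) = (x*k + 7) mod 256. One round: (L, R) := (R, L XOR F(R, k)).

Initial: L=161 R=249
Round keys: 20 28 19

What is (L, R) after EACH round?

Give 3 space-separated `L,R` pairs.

Answer: 249,218 218,38 38,3

Derivation:
Round 1 (k=20): L=249 R=218
Round 2 (k=28): L=218 R=38
Round 3 (k=19): L=38 R=3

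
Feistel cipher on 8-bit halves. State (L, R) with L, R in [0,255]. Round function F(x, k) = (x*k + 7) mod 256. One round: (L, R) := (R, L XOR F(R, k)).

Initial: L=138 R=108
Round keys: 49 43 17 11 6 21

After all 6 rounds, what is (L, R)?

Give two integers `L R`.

Answer: 129 57

Derivation:
Round 1 (k=49): L=108 R=57
Round 2 (k=43): L=57 R=246
Round 3 (k=17): L=246 R=100
Round 4 (k=11): L=100 R=165
Round 5 (k=6): L=165 R=129
Round 6 (k=21): L=129 R=57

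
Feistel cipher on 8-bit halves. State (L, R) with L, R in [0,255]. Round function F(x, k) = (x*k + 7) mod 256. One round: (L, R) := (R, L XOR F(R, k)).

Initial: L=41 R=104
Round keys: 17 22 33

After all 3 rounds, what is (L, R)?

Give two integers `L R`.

Round 1 (k=17): L=104 R=198
Round 2 (k=22): L=198 R=99
Round 3 (k=33): L=99 R=12

Answer: 99 12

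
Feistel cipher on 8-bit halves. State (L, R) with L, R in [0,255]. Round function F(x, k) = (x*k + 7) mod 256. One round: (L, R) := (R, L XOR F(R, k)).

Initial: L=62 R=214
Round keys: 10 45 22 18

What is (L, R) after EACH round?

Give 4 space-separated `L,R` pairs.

Round 1 (k=10): L=214 R=93
Round 2 (k=45): L=93 R=182
Round 3 (k=22): L=182 R=246
Round 4 (k=18): L=246 R=229

Answer: 214,93 93,182 182,246 246,229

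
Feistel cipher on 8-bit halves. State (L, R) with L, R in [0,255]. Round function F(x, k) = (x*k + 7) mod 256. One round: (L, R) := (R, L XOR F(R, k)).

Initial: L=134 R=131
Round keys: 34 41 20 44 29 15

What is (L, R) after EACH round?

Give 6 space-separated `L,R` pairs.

Answer: 131,235 235,41 41,208 208,238 238,45 45,68

Derivation:
Round 1 (k=34): L=131 R=235
Round 2 (k=41): L=235 R=41
Round 3 (k=20): L=41 R=208
Round 4 (k=44): L=208 R=238
Round 5 (k=29): L=238 R=45
Round 6 (k=15): L=45 R=68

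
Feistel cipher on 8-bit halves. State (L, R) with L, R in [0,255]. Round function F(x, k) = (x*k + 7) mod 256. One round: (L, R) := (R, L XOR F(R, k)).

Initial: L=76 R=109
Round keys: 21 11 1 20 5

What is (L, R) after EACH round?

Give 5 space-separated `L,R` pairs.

Round 1 (k=21): L=109 R=180
Round 2 (k=11): L=180 R=174
Round 3 (k=1): L=174 R=1
Round 4 (k=20): L=1 R=181
Round 5 (k=5): L=181 R=145

Answer: 109,180 180,174 174,1 1,181 181,145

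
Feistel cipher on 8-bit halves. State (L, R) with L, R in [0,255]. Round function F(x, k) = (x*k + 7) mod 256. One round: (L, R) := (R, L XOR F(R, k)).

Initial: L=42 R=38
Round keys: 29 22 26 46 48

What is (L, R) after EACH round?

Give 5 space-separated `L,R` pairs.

Answer: 38,127 127,215 215,162 162,244 244,101

Derivation:
Round 1 (k=29): L=38 R=127
Round 2 (k=22): L=127 R=215
Round 3 (k=26): L=215 R=162
Round 4 (k=46): L=162 R=244
Round 5 (k=48): L=244 R=101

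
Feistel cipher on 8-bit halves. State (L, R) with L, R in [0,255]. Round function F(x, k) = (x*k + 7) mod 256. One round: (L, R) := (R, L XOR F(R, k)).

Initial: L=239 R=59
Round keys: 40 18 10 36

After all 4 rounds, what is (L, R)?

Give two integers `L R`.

Round 1 (k=40): L=59 R=208
Round 2 (k=18): L=208 R=156
Round 3 (k=10): L=156 R=207
Round 4 (k=36): L=207 R=191

Answer: 207 191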